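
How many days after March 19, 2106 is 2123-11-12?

Mar 19, 2106 → Mar 19, 2107: 365 days.
Mar 19, 2107 → Mar 19, 2108: 366 days (Feb 29, 2108 is in that span).
Mar 19, 2108 → Mar 19, 2109: 365 days.
Mar 19, 2109 → Mar 19, 2110: 365 days.
Mar 19, 2110 → Mar 19, 2111: 365 days.
Mar 19, 2111 → Mar 19, 2112: 366 days (Feb 29, 2112 is in that span).
Mar 19, 2112 → Mar 19, 2113: 365 days.
Mar 19, 2113 → Mar 19, 2114: 365 days.
Mar 19, 2114 → Mar 19, 2115: 365 days.
Mar 19, 2115 → Mar 19, 2116: 366 days (Feb 29, 2116 is in that span).
Mar 19, 2116 → Mar 19, 2117: 365 days.
Mar 19, 2117 → Mar 19, 2118: 365 days.
Mar 19, 2118 → Mar 19, 2119: 365 days.
Mar 19, 2119 → Mar 19, 2120: 366 days (Feb 29, 2120 is in that span).
Mar 19, 2120 → Mar 19, 2121: 365 days.
Mar 19, 2121 → Mar 19, 2122: 365 days.
Mar 19, 2122 → Mar 19, 2123: 365 days.
Mar 19, 2123 → Apr 19, 2123: 31 days (March has 31).
Apr 19, 2123 → May 19, 2123: 30 days (April has 30).
May 19, 2123 → Jun 19, 2123: 31 days (May has 31).
Jun 19, 2123 → Jul 19, 2123: 30 days (June has 30).
Jul 19, 2123 → Aug 19, 2123: 31 days (July has 31).
Aug 19, 2123 → Sep 19, 2123: 31 days (August has 31).
Sep 19, 2123 → Oct 19, 2123: 30 days (September has 30).
Oct 19, 2123 → Nov 12, 2123: 24 days.
Total: 6447 days.

6447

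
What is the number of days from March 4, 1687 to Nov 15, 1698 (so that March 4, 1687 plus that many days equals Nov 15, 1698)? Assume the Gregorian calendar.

Mar 4, 1687 → Mar 4, 1688: 366 days (Feb 29, 1688 is in that span).
Mar 4, 1688 → Mar 4, 1689: 365 days.
Mar 4, 1689 → Mar 4, 1690: 365 days.
Mar 4, 1690 → Mar 4, 1691: 365 days.
Mar 4, 1691 → Mar 4, 1692: 366 days (Feb 29, 1692 is in that span).
Mar 4, 1692 → Mar 4, 1693: 365 days.
Mar 4, 1693 → Mar 4, 1694: 365 days.
Mar 4, 1694 → Mar 4, 1695: 365 days.
Mar 4, 1695 → Mar 4, 1696: 366 days (Feb 29, 1696 is in that span).
Mar 4, 1696 → Mar 4, 1697: 365 days.
Mar 4, 1697 → Mar 4, 1698: 365 days.
Mar 4, 1698 → Apr 4, 1698: 31 days (March has 31).
Apr 4, 1698 → May 4, 1698: 30 days (April has 30).
May 4, 1698 → Jun 4, 1698: 31 days (May has 31).
Jun 4, 1698 → Jul 4, 1698: 30 days (June has 30).
Jul 4, 1698 → Aug 4, 1698: 31 days (July has 31).
Aug 4, 1698 → Sep 4, 1698: 31 days (August has 31).
Sep 4, 1698 → Oct 4, 1698: 30 days (September has 30).
Oct 4, 1698 → Nov 4, 1698: 31 days (October has 31).
Nov 4, 1698 → Nov 15, 1698: 11 days.
Total: 4274 days.

4274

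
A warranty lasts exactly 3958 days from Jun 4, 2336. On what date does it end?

April 6, 2347

+365 (one year) → Jun 4, 2337 (3593 left).
+365 (one year) → Jun 4, 2338 (3228 left).
+365 (one year) → Jun 4, 2339 (2863 left).
+366 (one year; includes Feb 29, 2340) → Jun 4, 2340 (2497 left).
+365 (one year) → Jun 4, 2341 (2132 left).
+365 (one year) → Jun 4, 2342 (1767 left).
+365 (one year) → Jun 4, 2343 (1402 left).
+366 (one year; includes Feb 29, 2344) → Jun 4, 2344 (1036 left).
+365 (one year) → Jun 4, 2345 (671 left).
+365 (one year) → Jun 4, 2346 (306 left).
Jun has 30 days: +27 → Jul 1, 2346 (279 left).
Jul has 31 days: +31 → Aug 1, 2346 (248 left).
Aug has 31 days: +31 → Sep 1, 2346 (217 left).
Sep has 30 days: +30 → Oct 1, 2346 (187 left).
Oct has 31 days: +31 → Nov 1, 2346 (156 left).
Nov has 30 days: +30 → Dec 1, 2346 (126 left).
Dec has 31 days: +31 → Jan 1, 2347 (95 left).
Jan has 31 days: +31 → Feb 1, 2347 (64 left).
Feb has 28 days: +28 → Mar 1, 2347 (36 left).
Mar has 31 days: +31 → Apr 1, 2347 (5 left).
+5 → Apr 6, 2347.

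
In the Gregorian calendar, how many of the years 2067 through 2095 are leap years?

7

Multiples of 4 in [2067,2095]: 7.
Of those, multiples of 100: 0 (not leap unless ÷400).
Multiples of 400: 0.
Leap years = 7 − 0 + 0 = 7.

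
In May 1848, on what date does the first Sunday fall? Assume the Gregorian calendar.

May 7, 1848

May 1, 1848 is a Monday.
The first Sunday is therefore May 7 (6 days later).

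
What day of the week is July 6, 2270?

Doomsday rule: the anchor day for the 2200s is Friday. For year 70: 70÷12 = 5 r 10, and 10÷4 = 2, so 5+10+2 = 17.
Friday + 17 ≡ Monday — that's 2270's doomsday.
In July the doomsday date is Jul 11.
Jul 6 is 5 days before Jul 11; 5 mod 7 = 5, so Monday − 5 = Wednesday.

Wednesday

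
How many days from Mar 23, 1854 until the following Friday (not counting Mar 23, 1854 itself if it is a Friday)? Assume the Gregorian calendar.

1

Mar 23, 1854 is a Thursday.
From Thursday to the next Friday is 1 day.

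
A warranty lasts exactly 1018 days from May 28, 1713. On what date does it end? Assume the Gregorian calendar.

+365 (one year) → May 28, 1714 (653 left).
+365 (one year) → May 28, 1715 (288 left).
May has 31 days: +4 → Jun 1, 1715 (284 left).
Jun has 30 days: +30 → Jul 1, 1715 (254 left).
Jul has 31 days: +31 → Aug 1, 1715 (223 left).
Aug has 31 days: +31 → Sep 1, 1715 (192 left).
Sep has 30 days: +30 → Oct 1, 1715 (162 left).
Oct has 31 days: +31 → Nov 1, 1715 (131 left).
Nov has 30 days: +30 → Dec 1, 1715 (101 left).
Dec has 31 days: +31 → Jan 1, 1716 (70 left).
Jan has 31 days: +31 → Feb 1, 1716 (39 left).
Feb has 29 days: +29 → Mar 1, 1716 (10 left).
+10 → Mar 11, 1716.

March 11, 1716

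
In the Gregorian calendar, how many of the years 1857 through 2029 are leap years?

42

Multiples of 4 in [1857,2029]: 43.
Of those, multiples of 100: 2 (not leap unless ÷400).
Multiples of 400: 1.
Leap years = 43 − 2 + 1 = 42.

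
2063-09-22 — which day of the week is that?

Saturday

Doomsday rule: the anchor day for the 2000s is Tuesday. For year 63: 63÷12 = 5 r 3, and 3÷4 = 0, so 5+3+0 = 8.
Tuesday + 8 ≡ Wednesday — that's 2063's doomsday.
In September the doomsday date is Sep 5.
Sep 22 is 17 days after Sep 5; 17 mod 7 = 3, so Wednesday + 3 = Saturday.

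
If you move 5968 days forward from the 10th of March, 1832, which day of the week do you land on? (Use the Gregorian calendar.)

Wednesday

First find the weekday of Mar 10, 1832. Doomsday rule: the anchor day for the 1800s is Friday. For year 32: 32÷12 = 2 r 8, and 8÷4 = 2, so 2+8+2 = 12.
Friday + 12 ≡ Wednesday — that's 1832's doomsday.
In March the doomsday date is Mar 14.
Mar 10 is 4 days before Mar 14; 4 mod 7 = 4, so Wednesday − 4 = Saturday.
5968 mod 7 = 4, so 5968 days after a Saturday is Saturday + 4 = Wednesday.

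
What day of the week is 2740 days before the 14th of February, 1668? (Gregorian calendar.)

Saturday

First find the weekday of Feb 14, 1668. Doomsday rule: the anchor day for the 1600s is Tuesday. For year 68: 68÷12 = 5 r 8, and 8÷4 = 2, so 5+8+2 = 15.
Tuesday + 15 ≡ Wednesday — that's 1668's doomsday.
In February the doomsday date is Feb 29 (1668 is a leap year (divisible by 4)).
Feb 14 is 15 days before Feb 29; 15 mod 7 = 1, so Wednesday − 1 = Tuesday.
2740 mod 7 = 3, so 2740 days before a Tuesday is Tuesday − 3 = Saturday.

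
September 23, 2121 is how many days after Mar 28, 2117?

Mar 28, 2117 → Mar 28, 2118: 365 days.
Mar 28, 2118 → Mar 28, 2119: 365 days.
Mar 28, 2119 → Mar 28, 2120: 366 days (Feb 29, 2120 is in that span).
Mar 28, 2120 → Mar 28, 2121: 365 days.
Mar 28, 2121 → Apr 28, 2121: 31 days (March has 31).
Apr 28, 2121 → May 28, 2121: 30 days (April has 30).
May 28, 2121 → Jun 28, 2121: 31 days (May has 31).
Jun 28, 2121 → Jul 28, 2121: 30 days (June has 30).
Jul 28, 2121 → Aug 28, 2121: 31 days (July has 31).
Aug 28, 2121 → Sep 23, 2121: 26 days.
Total: 1640 days.

1640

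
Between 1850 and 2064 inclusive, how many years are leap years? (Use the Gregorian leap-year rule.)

Multiples of 4 in [1850,2064]: 54.
Of those, multiples of 100: 2 (not leap unless ÷400).
Multiples of 400: 1.
Leap years = 54 − 2 + 1 = 53.

53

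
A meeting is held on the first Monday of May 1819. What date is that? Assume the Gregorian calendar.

May 1, 1819 is a Saturday.
The first Monday is therefore May 3 (2 days later).

May 3, 1819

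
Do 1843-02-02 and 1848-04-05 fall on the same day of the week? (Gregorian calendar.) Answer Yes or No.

From Feb 2, 1843 to Apr 5, 1848 is 1889 days.
1889 mod 7 = 6, so they are different weekdays.
(Feb 2, 1843 is a Thursday; Apr 5, 1848 is a Wednesday.)

No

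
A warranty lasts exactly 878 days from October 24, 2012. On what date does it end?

March 21, 2015

+365 (one year) → Oct 24, 2013 (513 left).
+365 (one year) → Oct 24, 2014 (148 left).
Oct has 31 days: +8 → Nov 1, 2014 (140 left).
Nov has 30 days: +30 → Dec 1, 2014 (110 left).
Dec has 31 days: +31 → Jan 1, 2015 (79 left).
Jan has 31 days: +31 → Feb 1, 2015 (48 left).
Feb has 28 days: +28 → Mar 1, 2015 (20 left).
+20 → Mar 21, 2015.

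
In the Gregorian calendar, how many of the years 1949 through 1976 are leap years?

Multiples of 4 in [1949,1976]: 7.
Of those, multiples of 100: 0 (not leap unless ÷400).
Multiples of 400: 0.
Leap years = 7 − 0 + 0 = 7.

7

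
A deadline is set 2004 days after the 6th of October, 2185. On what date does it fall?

+365 (one year) → Oct 6, 2186 (1639 left).
+365 (one year) → Oct 6, 2187 (1274 left).
+366 (one year; includes Feb 29, 2188) → Oct 6, 2188 (908 left).
+365 (one year) → Oct 6, 2189 (543 left).
+365 (one year) → Oct 6, 2190 (178 left).
Oct has 31 days: +26 → Nov 1, 2190 (152 left).
Nov has 30 days: +30 → Dec 1, 2190 (122 left).
Dec has 31 days: +31 → Jan 1, 2191 (91 left).
Jan has 31 days: +31 → Feb 1, 2191 (60 left).
Feb has 28 days: +28 → Mar 1, 2191 (32 left).
Mar has 31 days: +31 → Apr 1, 2191 (1 left).
+1 → Apr 2, 2191.

April 2, 2191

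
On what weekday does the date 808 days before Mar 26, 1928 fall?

Friday

First find the weekday of Mar 26, 1928. Doomsday rule: the anchor day for the 1900s is Wednesday. For year 28: 28÷12 = 2 r 4, and 4÷4 = 1, so 2+4+1 = 7.
Wednesday + 7 ≡ Wednesday — that's 1928's doomsday.
In March the doomsday date is Mar 14.
Mar 26 is 12 days after Mar 14; 12 mod 7 = 5, so Wednesday + 5 = Monday.
808 mod 7 = 3, so 808 days before a Monday is Monday − 3 = Friday.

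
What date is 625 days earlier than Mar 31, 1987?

July 14, 1985

−365 (one year) → Mar 31, 1986 (260 left).
−31 → Feb 28, 1986 (end of Feb, 28 days; 229 left).
−28 → Jan 31, 1986 (end of Jan, 31 days; 201 left).
−31 → Dec 31, 1985 (end of Dec, 31 days; 170 left).
−31 → Nov 30, 1985 (end of Nov, 30 days; 139 left).
−30 → Oct 31, 1985 (end of Oct, 31 days; 109 left).
−31 → Sep 30, 1985 (end of Sep, 30 days; 78 left).
−30 → Aug 31, 1985 (end of Aug, 31 days; 48 left).
−31 → Jul 31, 1985 (end of Jul, 31 days; 17 left).
−17 → Jul 14, 1985.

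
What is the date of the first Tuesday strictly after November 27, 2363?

Nov 27, 2363 is a Wednesday.
From Wednesday to the next Tuesday is 6 days.
Nov 27, 2363 + 6 = Dec 3, 2363.

December 3, 2363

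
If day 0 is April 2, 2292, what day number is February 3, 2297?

Apr 2, 2292 → Apr 2, 2293: 365 days.
Apr 2, 2293 → Apr 2, 2294: 365 days.
Apr 2, 2294 → Apr 2, 2295: 365 days.
Apr 2, 2295 → Apr 2, 2296: 366 days (Feb 29, 2296 is in that span).
Apr 2, 2296 → May 2, 2296: 30 days (April has 30).
May 2, 2296 → Jun 2, 2296: 31 days (May has 31).
Jun 2, 2296 → Jul 2, 2296: 30 days (June has 30).
Jul 2, 2296 → Aug 2, 2296: 31 days (July has 31).
Aug 2, 2296 → Sep 2, 2296: 31 days (August has 31).
Sep 2, 2296 → Oct 2, 2296: 30 days (September has 30).
Oct 2, 2296 → Nov 2, 2296: 31 days (October has 31).
Nov 2, 2296 → Dec 2, 2296: 30 days (November has 30).
Dec 2, 2296 → Jan 2, 2297: 31 days (December has 31).
Jan 2, 2297 → Feb 2, 2297: 31 days (January has 31).
Feb 2, 2297 → Feb 3, 2297: 1 days.
Total: 1768 days.

1768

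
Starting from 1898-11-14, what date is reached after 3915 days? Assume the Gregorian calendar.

+365 (one year) → Nov 14, 1899 (3550 left).
+365 (one year) → Nov 14, 1900 (3185 left).
+365 (one year) → Nov 14, 1901 (2820 left).
+365 (one year) → Nov 14, 1902 (2455 left).
+365 (one year) → Nov 14, 1903 (2090 left).
+366 (one year; includes Feb 29, 1904) → Nov 14, 1904 (1724 left).
+365 (one year) → Nov 14, 1905 (1359 left).
+365 (one year) → Nov 14, 1906 (994 left).
+365 (one year) → Nov 14, 1907 (629 left).
+366 (one year; includes Feb 29, 1908) → Nov 14, 1908 (263 left).
Nov has 30 days: +17 → Dec 1, 1908 (246 left).
Dec has 31 days: +31 → Jan 1, 1909 (215 left).
Jan has 31 days: +31 → Feb 1, 1909 (184 left).
Feb has 28 days: +28 → Mar 1, 1909 (156 left).
Mar has 31 days: +31 → Apr 1, 1909 (125 left).
Apr has 30 days: +30 → May 1, 1909 (95 left).
May has 31 days: +31 → Jun 1, 1909 (64 left).
Jun has 30 days: +30 → Jul 1, 1909 (34 left).
Jul has 31 days: +31 → Aug 1, 1909 (3 left).
+3 → Aug 4, 1909.

August 4, 1909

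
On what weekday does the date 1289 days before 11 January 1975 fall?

Friday

First find the weekday of Jan 11, 1975. Doomsday rule: the anchor day for the 1900s is Wednesday. For year 75: 75÷12 = 6 r 3, and 3÷4 = 0, so 6+3+0 = 9.
Wednesday + 9 ≡ Friday — that's 1975's doomsday.
In January the doomsday date is Jan 3 (1975 is not a leap year).
Jan 11 is 8 days after Jan 3; 8 mod 7 = 1, so Friday + 1 = Saturday.
1289 mod 7 = 1, so 1289 days before a Saturday is Saturday − 1 = Friday.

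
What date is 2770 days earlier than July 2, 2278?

−365 (one year) → Jul 2, 2277 (2405 left).
−365 (one year) → Jul 2, 2276 (2040 left).
−366 (one year; includes Feb 29, 2276) → Jul 2, 2275 (1674 left).
−365 (one year) → Jul 2, 2274 (1309 left).
−365 (one year) → Jul 2, 2273 (944 left).
−365 (one year) → Jul 2, 2272 (579 left).
−366 (one year; includes Feb 29, 2272) → Jul 2, 2271 (213 left).
−2 → Jun 30, 2271 (end of Jun, 30 days; 211 left).
−30 → May 31, 2271 (end of May, 31 days; 181 left).
−31 → Apr 30, 2271 (end of Apr, 30 days; 150 left).
−30 → Mar 31, 2271 (end of Mar, 31 days; 120 left).
−31 → Feb 28, 2271 (end of Feb, 28 days; 89 left).
−28 → Jan 31, 2271 (end of Jan, 31 days; 61 left).
−31 → Dec 31, 2270 (end of Dec, 31 days; 30 left).
−30 → Dec 1, 2270.

December 1, 2270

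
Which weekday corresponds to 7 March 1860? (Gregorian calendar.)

Wednesday

Doomsday rule: the anchor day for the 1800s is Friday. For year 60: 60÷12 = 5 r 0, and 0÷4 = 0, so 5+0+0 = 5.
Friday + 5 ≡ Wednesday — that's 1860's doomsday.
In March the doomsday date is Mar 14.
Mar 7 is 7 days before Mar 14; 7 mod 7 = 0, so Wednesday − 0 = Wednesday.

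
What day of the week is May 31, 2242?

Tuesday

Doomsday rule: the anchor day for the 2200s is Friday. For year 42: 42÷12 = 3 r 6, and 6÷4 = 1, so 3+6+1 = 10.
Friday + 10 ≡ Monday — that's 2242's doomsday.
In May the doomsday date is May 9.
May 31 is 22 days after May 9; 22 mod 7 = 1, so Monday + 1 = Tuesday.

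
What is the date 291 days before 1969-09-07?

−7 → Aug 31, 1969 (end of Aug, 31 days; 284 left).
−31 → Jul 31, 1969 (end of Jul, 31 days; 253 left).
−31 → Jun 30, 1969 (end of Jun, 30 days; 222 left).
−30 → May 31, 1969 (end of May, 31 days; 192 left).
−31 → Apr 30, 1969 (end of Apr, 30 days; 161 left).
−30 → Mar 31, 1969 (end of Mar, 31 days; 131 left).
−31 → Feb 28, 1969 (end of Feb, 28 days; 100 left).
−28 → Jan 31, 1969 (end of Jan, 31 days; 72 left).
−31 → Dec 31, 1968 (end of Dec, 31 days; 41 left).
−31 → Nov 30, 1968 (end of Nov, 30 days; 10 left).
−10 → Nov 20, 1968.

November 20, 1968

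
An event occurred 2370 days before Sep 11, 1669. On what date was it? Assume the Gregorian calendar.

March 17, 1663

−365 (one year) → Sep 11, 1668 (2005 left).
−366 (one year; includes Feb 29, 1668) → Sep 11, 1667 (1639 left).
−365 (one year) → Sep 11, 1666 (1274 left).
−365 (one year) → Sep 11, 1665 (909 left).
−365 (one year) → Sep 11, 1664 (544 left).
−366 (one year; includes Feb 29, 1664) → Sep 11, 1663 (178 left).
−11 → Aug 31, 1663 (end of Aug, 31 days; 167 left).
−31 → Jul 31, 1663 (end of Jul, 31 days; 136 left).
−31 → Jun 30, 1663 (end of Jun, 30 days; 105 left).
−30 → May 31, 1663 (end of May, 31 days; 75 left).
−31 → Apr 30, 1663 (end of Apr, 30 days; 44 left).
−30 → Mar 31, 1663 (end of Mar, 31 days; 14 left).
−14 → Mar 17, 1663.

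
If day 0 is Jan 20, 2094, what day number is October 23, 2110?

6119

Jan 20, 2094 → Jan 20, 2095: 365 days.
Jan 20, 2095 → Jan 20, 2096: 365 days.
Jan 20, 2096 → Jan 20, 2097: 366 days (Feb 29, 2096 is in that span).
Jan 20, 2097 → Jan 20, 2098: 365 days.
Jan 20, 2098 → Jan 20, 2099: 365 days.
Jan 20, 2099 → Jan 20, 2100: 365 days.
Jan 20, 2100 → Jan 20, 2101: 365 days.
Jan 20, 2101 → Jan 20, 2102: 365 days.
Jan 20, 2102 → Jan 20, 2103: 365 days.
Jan 20, 2103 → Jan 20, 2104: 365 days.
Jan 20, 2104 → Jan 20, 2105: 366 days (Feb 29, 2104 is in that span).
Jan 20, 2105 → Jan 20, 2106: 365 days.
Jan 20, 2106 → Jan 20, 2107: 365 days.
Jan 20, 2107 → Jan 20, 2108: 365 days.
Jan 20, 2108 → Jan 20, 2109: 366 days (Feb 29, 2108 is in that span).
Jan 20, 2109 → Jan 20, 2110: 365 days.
Jan 20, 2110 → Feb 20, 2110: 31 days (January has 31).
Feb 20, 2110 → Mar 20, 2110: 28 days (February has 28).
Mar 20, 2110 → Apr 20, 2110: 31 days (March has 31).
Apr 20, 2110 → May 20, 2110: 30 days (April has 30).
May 20, 2110 → Jun 20, 2110: 31 days (May has 31).
Jun 20, 2110 → Jul 20, 2110: 30 days (June has 30).
Jul 20, 2110 → Aug 20, 2110: 31 days (July has 31).
Aug 20, 2110 → Sep 20, 2110: 31 days (August has 31).
Sep 20, 2110 → Oct 20, 2110: 30 days (September has 30).
Oct 20, 2110 → Oct 23, 2110: 3 days.
Total: 6119 days.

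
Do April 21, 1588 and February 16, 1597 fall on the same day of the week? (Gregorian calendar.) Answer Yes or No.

No

From Apr 21, 1588 to Feb 16, 1597 is 3223 days.
3223 mod 7 = 3, so they are different weekdays.
(Apr 21, 1588 is a Thursday; Feb 16, 1597 is a Sunday.)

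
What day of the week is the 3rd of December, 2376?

Doomsday rule: the anchor day for the 2300s is Wednesday. For year 76: 76÷12 = 6 r 4, and 4÷4 = 1, so 6+4+1 = 11.
Wednesday + 11 ≡ Sunday — that's 2376's doomsday.
In December the doomsday date is Dec 12.
Dec 3 is 9 days before Dec 12; 9 mod 7 = 2, so Sunday − 2 = Friday.

Friday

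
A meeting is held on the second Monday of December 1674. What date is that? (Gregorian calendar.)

December 10, 1674

December 1, 1674 is a Saturday.
The first Monday is therefore December 3 (2 days later).
The second Monday is 3 + 1×7 = December 10.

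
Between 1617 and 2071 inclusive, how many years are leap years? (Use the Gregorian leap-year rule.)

Multiples of 4 in [1617,2071]: 113.
Of those, multiples of 100: 4 (not leap unless ÷400).
Multiples of 400: 1.
Leap years = 113 − 4 + 1 = 110.

110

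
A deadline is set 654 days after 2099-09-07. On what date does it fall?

+365 (one year) → Sep 7, 2100 (289 left).
Sep has 30 days: +24 → Oct 1, 2100 (265 left).
Oct has 31 days: +31 → Nov 1, 2100 (234 left).
Nov has 30 days: +30 → Dec 1, 2100 (204 left).
Dec has 31 days: +31 → Jan 1, 2101 (173 left).
Jan has 31 days: +31 → Feb 1, 2101 (142 left).
Feb has 28 days: +28 → Mar 1, 2101 (114 left).
Mar has 31 days: +31 → Apr 1, 2101 (83 left).
Apr has 30 days: +30 → May 1, 2101 (53 left).
May has 31 days: +31 → Jun 1, 2101 (22 left).
+22 → Jun 23, 2101.

June 23, 2101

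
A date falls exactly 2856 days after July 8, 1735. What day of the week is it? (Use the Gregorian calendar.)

Friday

First find the weekday of Jul 8, 1735. Doomsday rule: the anchor day for the 1700s is Sunday. For year 35: 35÷12 = 2 r 11, and 11÷4 = 2, so 2+11+2 = 15.
Sunday + 15 ≡ Monday — that's 1735's doomsday.
In July the doomsday date is Jul 11.
Jul 8 is 3 days before Jul 11; 3 mod 7 = 3, so Monday − 3 = Friday.
2856 mod 7 = 0, so 2856 days after a Friday is Friday + 0 = Friday.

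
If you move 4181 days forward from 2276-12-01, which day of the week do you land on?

Sunday

First find the weekday of Dec 1, 2276. Doomsday rule: the anchor day for the 2200s is Friday. For year 76: 76÷12 = 6 r 4, and 4÷4 = 1, so 6+4+1 = 11.
Friday + 11 ≡ Tuesday — that's 2276's doomsday.
In December the doomsday date is Dec 12.
Dec 1 is 11 days before Dec 12; 11 mod 7 = 4, so Tuesday − 4 = Friday.
4181 mod 7 = 2, so 4181 days after a Friday is Friday + 2 = Sunday.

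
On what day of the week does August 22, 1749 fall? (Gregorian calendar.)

Doomsday rule: the anchor day for the 1700s is Sunday. For year 49: 49÷12 = 4 r 1, and 1÷4 = 0, so 4+1+0 = 5.
Sunday + 5 ≡ Friday — that's 1749's doomsday.
In August the doomsday date is Aug 8.
Aug 22 is 14 days after Aug 8; 14 mod 7 = 0, so Friday + 0 = Friday.

Friday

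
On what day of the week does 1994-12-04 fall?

Doomsday rule: the anchor day for the 1900s is Wednesday. For year 94: 94÷12 = 7 r 10, and 10÷4 = 2, so 7+10+2 = 19.
Wednesday + 19 ≡ Monday — that's 1994's doomsday.
In December the doomsday date is Dec 12.
Dec 4 is 8 days before Dec 12; 8 mod 7 = 1, so Monday − 1 = Sunday.

Sunday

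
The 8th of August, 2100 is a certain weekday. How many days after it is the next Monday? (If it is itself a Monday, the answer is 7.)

1

Aug 8, 2100 is a Sunday.
From Sunday to the next Monday is 1 day.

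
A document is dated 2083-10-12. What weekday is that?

Tuesday

Doomsday rule: the anchor day for the 2000s is Tuesday. For year 83: 83÷12 = 6 r 11, and 11÷4 = 2, so 6+11+2 = 19.
Tuesday + 19 ≡ Sunday — that's 2083's doomsday.
In October the doomsday date is Oct 10.
Oct 12 is 2 days after Oct 10; 2 mod 7 = 2, so Sunday + 2 = Tuesday.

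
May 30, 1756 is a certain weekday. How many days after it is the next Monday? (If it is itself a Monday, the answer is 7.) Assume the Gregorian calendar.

1

May 30, 1756 is a Sunday.
From Sunday to the next Monday is 1 day.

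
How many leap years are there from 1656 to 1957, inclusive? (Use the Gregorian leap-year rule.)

Multiples of 4 in [1656,1957]: 76.
Of those, multiples of 100: 3 (not leap unless ÷400).
Multiples of 400: 0.
Leap years = 76 − 3 + 0 = 73.

73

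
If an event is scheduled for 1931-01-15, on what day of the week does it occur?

Thursday

Doomsday rule: the anchor day for the 1900s is Wednesday. For year 31: 31÷12 = 2 r 7, and 7÷4 = 1, so 2+7+1 = 10.
Wednesday + 10 ≡ Saturday — that's 1931's doomsday.
In January the doomsday date is Jan 3 (1931 is not a leap year).
Jan 15 is 12 days after Jan 3; 12 mod 7 = 5, so Saturday + 5 = Thursday.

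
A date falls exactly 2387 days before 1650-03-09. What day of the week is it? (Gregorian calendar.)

Wednesday

First find the weekday of Mar 9, 1650. Doomsday rule: the anchor day for the 1600s is Tuesday. For year 50: 50÷12 = 4 r 2, and 2÷4 = 0, so 4+2+0 = 6.
Tuesday + 6 ≡ Monday — that's 1650's doomsday.
In March the doomsday date is Mar 14.
Mar 9 is 5 days before Mar 14; 5 mod 7 = 5, so Monday − 5 = Wednesday.
2387 mod 7 = 0, so 2387 days before a Wednesday is Wednesday − 0 = Wednesday.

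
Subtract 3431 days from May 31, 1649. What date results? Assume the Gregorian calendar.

January 8, 1640

−365 (one year) → May 31, 1648 (3066 left).
−366 (one year; includes Feb 29, 1648) → May 31, 1647 (2700 left).
−365 (one year) → May 31, 1646 (2335 left).
−365 (one year) → May 31, 1645 (1970 left).
−365 (one year) → May 31, 1644 (1605 left).
−366 (one year; includes Feb 29, 1644) → May 31, 1643 (1239 left).
−365 (one year) → May 31, 1642 (874 left).
−365 (one year) → May 31, 1641 (509 left).
−365 (one year) → May 31, 1640 (144 left).
−31 → Apr 30, 1640 (end of Apr, 30 days; 113 left).
−30 → Mar 31, 1640 (end of Mar, 31 days; 83 left).
−31 → Feb 29, 1640 (end of Feb, 29 days; 52 left).
−29 → Jan 31, 1640 (end of Jan, 31 days; 23 left).
−23 → Jan 8, 1640.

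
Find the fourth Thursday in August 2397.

August 28, 2397

August 1, 2397 is a Friday.
The first Thursday is therefore August 7 (6 days later).
The fourth Thursday is 7 + 3×7 = August 28.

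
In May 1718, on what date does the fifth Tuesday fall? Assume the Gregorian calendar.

May 31, 1718

May 1, 1718 is a Sunday.
The first Tuesday is therefore May 3 (2 days later).
The fifth Tuesday is 3 + 4×7 = May 31.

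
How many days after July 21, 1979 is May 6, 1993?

5038

Jul 21, 1979 → Jul 21, 1980: 366 days (Feb 29, 1980 is in that span).
Jul 21, 1980 → Jul 21, 1981: 365 days.
Jul 21, 1981 → Jul 21, 1982: 365 days.
Jul 21, 1982 → Jul 21, 1983: 365 days.
Jul 21, 1983 → Jul 21, 1984: 366 days (Feb 29, 1984 is in that span).
Jul 21, 1984 → Jul 21, 1985: 365 days.
Jul 21, 1985 → Jul 21, 1986: 365 days.
Jul 21, 1986 → Jul 21, 1987: 365 days.
Jul 21, 1987 → Jul 21, 1988: 366 days (Feb 29, 1988 is in that span).
Jul 21, 1988 → Jul 21, 1989: 365 days.
Jul 21, 1989 → Jul 21, 1990: 365 days.
Jul 21, 1990 → Jul 21, 1991: 365 days.
Jul 21, 1991 → Jul 21, 1992: 366 days (Feb 29, 1992 is in that span).
Jul 21, 1992 → Aug 21, 1992: 31 days (July has 31).
Aug 21, 1992 → Sep 21, 1992: 31 days (August has 31).
Sep 21, 1992 → Oct 21, 1992: 30 days (September has 30).
Oct 21, 1992 → Nov 21, 1992: 31 days (October has 31).
Nov 21, 1992 → Dec 21, 1992: 30 days (November has 30).
Dec 21, 1992 → Jan 21, 1993: 31 days (December has 31).
Jan 21, 1993 → Feb 21, 1993: 31 days (January has 31).
Feb 21, 1993 → Mar 21, 1993: 28 days (February has 28).
Mar 21, 1993 → Apr 21, 1993: 31 days (March has 31).
Apr 21, 1993 → May 6, 1993: 15 days.
Total: 5038 days.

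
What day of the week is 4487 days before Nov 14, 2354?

First find the weekday of Nov 14, 2354. Doomsday rule: the anchor day for the 2300s is Wednesday. For year 54: 54÷12 = 4 r 6, and 6÷4 = 1, so 4+6+1 = 11.
Wednesday + 11 ≡ Sunday — that's 2354's doomsday.
In November the doomsday date is Nov 7.
Nov 14 is 7 days after Nov 7; 7 mod 7 = 0, so Sunday + 0 = Sunday.
4487 mod 7 = 0, so 4487 days before a Sunday is Sunday − 0 = Sunday.

Sunday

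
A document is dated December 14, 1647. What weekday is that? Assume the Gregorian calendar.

Doomsday rule: the anchor day for the 1600s is Tuesday. For year 47: 47÷12 = 3 r 11, and 11÷4 = 2, so 3+11+2 = 16.
Tuesday + 16 ≡ Thursday — that's 1647's doomsday.
In December the doomsday date is Dec 12.
Dec 14 is 2 days after Dec 12; 2 mod 7 = 2, so Thursday + 2 = Saturday.

Saturday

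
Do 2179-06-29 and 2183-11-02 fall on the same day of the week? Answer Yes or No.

No

From Jun 29, 2179 to Nov 2, 2183 is 1587 days.
1587 mod 7 = 5, so they are different weekdays.
(Jun 29, 2179 is a Tuesday; Nov 2, 2183 is a Sunday.)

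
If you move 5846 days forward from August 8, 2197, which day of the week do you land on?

Wednesday

First find the weekday of Aug 8, 2197. Doomsday rule: the anchor day for the 2100s is Sunday. For year 97: 97÷12 = 8 r 1, and 1÷4 = 0, so 8+1+0 = 9.
Sunday + 9 ≡ Tuesday — that's 2197's doomsday.
In August the doomsday date is Aug 8.
Aug 8 is the doomsday itself: Tuesday.
5846 mod 7 = 1, so 5846 days after a Tuesday is Tuesday + 1 = Wednesday.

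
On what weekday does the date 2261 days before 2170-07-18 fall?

Wednesday

Jul 18, 2170 is a Wednesday.
2261 mod 7 = 0, so 2261 days before a Wednesday is Wednesday − 0 = Wednesday.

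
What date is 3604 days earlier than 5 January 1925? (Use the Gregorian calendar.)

−366 (one year; includes Feb 29, 1924) → Jan 5, 1924 (3238 left).
−365 (one year) → Jan 5, 1923 (2873 left).
−365 (one year) → Jan 5, 1922 (2508 left).
−365 (one year) → Jan 5, 1921 (2143 left).
−366 (one year; includes Feb 29, 1920) → Jan 5, 1920 (1777 left).
−365 (one year) → Jan 5, 1919 (1412 left).
−365 (one year) → Jan 5, 1918 (1047 left).
−365 (one year) → Jan 5, 1917 (682 left).
−366 (one year; includes Feb 29, 1916) → Jan 5, 1916 (316 left).
−5 → Dec 31, 1915 (end of Dec, 31 days; 311 left).
−31 → Nov 30, 1915 (end of Nov, 30 days; 280 left).
−30 → Oct 31, 1915 (end of Oct, 31 days; 250 left).
−31 → Sep 30, 1915 (end of Sep, 30 days; 219 left).
−30 → Aug 31, 1915 (end of Aug, 31 days; 189 left).
−31 → Jul 31, 1915 (end of Jul, 31 days; 158 left).
−31 → Jun 30, 1915 (end of Jun, 30 days; 127 left).
−30 → May 31, 1915 (end of May, 31 days; 97 left).
−31 → Apr 30, 1915 (end of Apr, 30 days; 66 left).
−30 → Mar 31, 1915 (end of Mar, 31 days; 36 left).
−31 → Feb 28, 1915 (end of Feb, 28 days; 5 left).
−5 → Feb 23, 1915.

February 23, 1915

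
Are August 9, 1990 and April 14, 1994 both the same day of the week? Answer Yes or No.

Yes

From Aug 9, 1990 to Apr 14, 1994 is 1344 days.
1344 mod 7 = 0, so they are the same weekday.
(Aug 9, 1990 is a Thursday; Apr 14, 1994 is a Thursday.)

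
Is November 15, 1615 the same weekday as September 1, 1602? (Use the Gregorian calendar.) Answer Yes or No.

Yes

From Sep 1, 1602 to Nov 15, 1615 is 4823 days.
4823 mod 7 = 0, so they are the same weekday.
(Sep 1, 1602 is a Sunday; Nov 15, 1615 is a Sunday.)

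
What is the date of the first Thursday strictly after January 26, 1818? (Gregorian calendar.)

January 29, 1818

Jan 26, 1818 is a Monday.
From Monday to the next Thursday is 3 days.
Jan 26, 1818 + 3 = Jan 29, 1818.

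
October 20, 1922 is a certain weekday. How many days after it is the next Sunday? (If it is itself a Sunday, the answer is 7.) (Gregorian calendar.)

Oct 20, 1922 is a Friday.
From Friday to the next Sunday is 2 days.

2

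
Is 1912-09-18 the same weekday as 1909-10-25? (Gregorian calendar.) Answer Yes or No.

From Oct 25, 1909 to Sep 18, 1912 is 1059 days.
1059 mod 7 = 2, so they are different weekdays.
(Oct 25, 1909 is a Monday; Sep 18, 1912 is a Wednesday.)

No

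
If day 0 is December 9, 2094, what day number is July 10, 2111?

6056

Dec 9, 2094 → Dec 9, 2095: 365 days.
Dec 9, 2095 → Dec 9, 2096: 366 days (Feb 29, 2096 is in that span).
Dec 9, 2096 → Dec 9, 2097: 365 days.
Dec 9, 2097 → Dec 9, 2098: 365 days.
Dec 9, 2098 → Dec 9, 2099: 365 days.
Dec 9, 2099 → Dec 9, 2100: 365 days.
Dec 9, 2100 → Dec 9, 2101: 365 days.
Dec 9, 2101 → Dec 9, 2102: 365 days.
Dec 9, 2102 → Dec 9, 2103: 365 days.
Dec 9, 2103 → Dec 9, 2104: 366 days (Feb 29, 2104 is in that span).
Dec 9, 2104 → Dec 9, 2105: 365 days.
Dec 9, 2105 → Dec 9, 2106: 365 days.
Dec 9, 2106 → Dec 9, 2107: 365 days.
Dec 9, 2107 → Dec 9, 2108: 366 days (Feb 29, 2108 is in that span).
Dec 9, 2108 → Dec 9, 2109: 365 days.
Dec 9, 2109 → Dec 9, 2110: 365 days.
Dec 9, 2110 → Jan 9, 2111: 31 days (December has 31).
Jan 9, 2111 → Feb 9, 2111: 31 days (January has 31).
Feb 9, 2111 → Mar 9, 2111: 28 days (February has 28).
Mar 9, 2111 → Apr 9, 2111: 31 days (March has 31).
Apr 9, 2111 → May 9, 2111: 30 days (April has 30).
May 9, 2111 → Jun 9, 2111: 31 days (May has 31).
Jun 9, 2111 → Jul 9, 2111: 30 days (June has 30).
Jul 9, 2111 → Jul 10, 2111: 1 days.
Total: 6056 days.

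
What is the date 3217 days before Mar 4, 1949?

−365 (one year) → Mar 4, 1948 (2852 left).
−366 (one year; includes Feb 29, 1948) → Mar 4, 1947 (2486 left).
−365 (one year) → Mar 4, 1946 (2121 left).
−365 (one year) → Mar 4, 1945 (1756 left).
−365 (one year) → Mar 4, 1944 (1391 left).
−366 (one year; includes Feb 29, 1944) → Mar 4, 1943 (1025 left).
−365 (one year) → Mar 4, 1942 (660 left).
−365 (one year) → Mar 4, 1941 (295 left).
−4 → Feb 28, 1941 (end of Feb, 28 days; 291 left).
−28 → Jan 31, 1941 (end of Jan, 31 days; 263 left).
−31 → Dec 31, 1940 (end of Dec, 31 days; 232 left).
−31 → Nov 30, 1940 (end of Nov, 30 days; 201 left).
−30 → Oct 31, 1940 (end of Oct, 31 days; 171 left).
−31 → Sep 30, 1940 (end of Sep, 30 days; 140 left).
−30 → Aug 31, 1940 (end of Aug, 31 days; 110 left).
−31 → Jul 31, 1940 (end of Jul, 31 days; 79 left).
−31 → Jun 30, 1940 (end of Jun, 30 days; 48 left).
−30 → May 31, 1940 (end of May, 31 days; 18 left).
−18 → May 13, 1940.

May 13, 1940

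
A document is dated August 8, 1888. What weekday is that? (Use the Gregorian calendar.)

Wednesday

Doomsday rule: the anchor day for the 1800s is Friday. For year 88: 88÷12 = 7 r 4, and 4÷4 = 1, so 7+4+1 = 12.
Friday + 12 ≡ Wednesday — that's 1888's doomsday.
In August the doomsday date is Aug 8.
Aug 8 is the doomsday itself: Wednesday.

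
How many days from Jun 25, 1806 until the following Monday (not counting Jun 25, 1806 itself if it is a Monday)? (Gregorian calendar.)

5

Jun 25, 1806 is a Wednesday.
From Wednesday to the next Monday is 5 days.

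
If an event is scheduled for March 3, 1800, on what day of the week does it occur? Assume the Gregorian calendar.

Doomsday rule: the anchor day for the 1800s is Friday. For year 00: 0÷12 = 0 r 0, and 0÷4 = 0, so 0+0+0 = 0.
Friday + 0 ≡ Friday — that's 1800's doomsday.
In March the doomsday date is Mar 14.
Mar 3 is 11 days before Mar 14; 11 mod 7 = 4, so Friday − 4 = Monday.

Monday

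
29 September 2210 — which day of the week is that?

Doomsday rule: the anchor day for the 2200s is Friday. For year 10: 10÷12 = 0 r 10, and 10÷4 = 2, so 0+10+2 = 12.
Friday + 12 ≡ Wednesday — that's 2210's doomsday.
In September the doomsday date is Sep 5.
Sep 29 is 24 days after Sep 5; 24 mod 7 = 3, so Wednesday + 3 = Saturday.

Saturday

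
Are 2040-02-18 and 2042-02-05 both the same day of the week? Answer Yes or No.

No

From Feb 18, 2040 to Feb 5, 2042 is 718 days.
718 mod 7 = 4, so they are different weekdays.
(Feb 18, 2040 is a Saturday; Feb 5, 2042 is a Wednesday.)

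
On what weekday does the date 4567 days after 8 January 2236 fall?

Monday

First find the weekday of Jan 8, 2236. Doomsday rule: the anchor day for the 2200s is Friday. For year 36: 36÷12 = 3 r 0, and 0÷4 = 0, so 3+0+0 = 3.
Friday + 3 ≡ Monday — that's 2236's doomsday.
In January the doomsday date is Jan 4 (2236 is a leap year (divisible by 4)).
Jan 8 is 4 days after Jan 4; 4 mod 7 = 4, so Monday + 4 = Friday.
4567 mod 7 = 3, so 4567 days after a Friday is Friday + 3 = Monday.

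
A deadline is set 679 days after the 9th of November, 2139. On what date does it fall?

September 18, 2141

+366 (one year; includes Feb 29, 2140) → Nov 9, 2140 (313 left).
Nov has 30 days: +22 → Dec 1, 2140 (291 left).
Dec has 31 days: +31 → Jan 1, 2141 (260 left).
Jan has 31 days: +31 → Feb 1, 2141 (229 left).
Feb has 28 days: +28 → Mar 1, 2141 (201 left).
Mar has 31 days: +31 → Apr 1, 2141 (170 left).
Apr has 30 days: +30 → May 1, 2141 (140 left).
May has 31 days: +31 → Jun 1, 2141 (109 left).
Jun has 30 days: +30 → Jul 1, 2141 (79 left).
Jul has 31 days: +31 → Aug 1, 2141 (48 left).
Aug has 31 days: +31 → Sep 1, 2141 (17 left).
+17 → Sep 18, 2141.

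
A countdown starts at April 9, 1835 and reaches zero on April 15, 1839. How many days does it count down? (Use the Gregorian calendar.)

Apr 9, 1835 → Apr 9, 1836: 366 days (Feb 29, 1836 is in that span).
Apr 9, 1836 → Apr 9, 1837: 365 days.
Apr 9, 1837 → Apr 9, 1838: 365 days.
Apr 9, 1838 → May 9, 1838: 30 days (April has 30).
May 9, 1838 → Jun 9, 1838: 31 days (May has 31).
Jun 9, 1838 → Jul 9, 1838: 30 days (June has 30).
Jul 9, 1838 → Aug 9, 1838: 31 days (July has 31).
Aug 9, 1838 → Sep 9, 1838: 31 days (August has 31).
Sep 9, 1838 → Oct 9, 1838: 30 days (September has 30).
Oct 9, 1838 → Nov 9, 1838: 31 days (October has 31).
Nov 9, 1838 → Dec 9, 1838: 30 days (November has 30).
Dec 9, 1838 → Jan 9, 1839: 31 days (December has 31).
Jan 9, 1839 → Feb 9, 1839: 31 days (January has 31).
Feb 9, 1839 → Mar 9, 1839: 28 days (February has 28).
Mar 9, 1839 → Apr 9, 1839: 31 days (March has 31).
Apr 9, 1839 → Apr 15, 1839: 6 days.
Total: 1467 days.

1467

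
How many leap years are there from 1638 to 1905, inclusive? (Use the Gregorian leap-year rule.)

64

Multiples of 4 in [1638,1905]: 67.
Of those, multiples of 100: 3 (not leap unless ÷400).
Multiples of 400: 0.
Leap years = 67 − 3 + 0 = 64.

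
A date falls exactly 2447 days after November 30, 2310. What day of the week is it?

Sunday

First find the weekday of Nov 30, 2310. Doomsday rule: the anchor day for the 2300s is Wednesday. For year 10: 10÷12 = 0 r 10, and 10÷4 = 2, so 0+10+2 = 12.
Wednesday + 12 ≡ Monday — that's 2310's doomsday.
In November the doomsday date is Nov 7.
Nov 30 is 23 days after Nov 7; 23 mod 7 = 2, so Monday + 2 = Wednesday.
2447 mod 7 = 4, so 2447 days after a Wednesday is Wednesday + 4 = Sunday.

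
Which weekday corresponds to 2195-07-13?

Monday

Doomsday rule: the anchor day for the 2100s is Sunday. For year 95: 95÷12 = 7 r 11, and 11÷4 = 2, so 7+11+2 = 20.
Sunday + 20 ≡ Saturday — that's 2195's doomsday.
In July the doomsday date is Jul 11.
Jul 13 is 2 days after Jul 11; 2 mod 7 = 2, so Saturday + 2 = Monday.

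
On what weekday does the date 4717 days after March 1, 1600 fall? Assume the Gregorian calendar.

First find the weekday of Mar 1, 1600. Doomsday rule: the anchor day for the 1600s is Tuesday. For year 00: 0÷12 = 0 r 0, and 0÷4 = 0, so 0+0+0 = 0.
Tuesday + 0 ≡ Tuesday — that's 1600's doomsday.
In March the doomsday date is Mar 14.
Mar 1 is 13 days before Mar 14; 13 mod 7 = 6, so Tuesday − 6 = Wednesday.
4717 mod 7 = 6, so 4717 days after a Wednesday is Wednesday + 6 = Tuesday.

Tuesday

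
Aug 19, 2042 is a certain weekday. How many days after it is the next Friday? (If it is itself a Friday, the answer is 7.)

Aug 19, 2042 is a Tuesday.
From Tuesday to the next Friday is 3 days.

3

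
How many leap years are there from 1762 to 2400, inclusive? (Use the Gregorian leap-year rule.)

Multiples of 4 in [1762,2400]: 160.
Of those, multiples of 100: 7 (not leap unless ÷400).
Multiples of 400: 2.
Leap years = 160 − 7 + 2 = 155.

155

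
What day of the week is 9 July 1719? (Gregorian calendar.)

Sunday

Doomsday rule: the anchor day for the 1700s is Sunday. For year 19: 19÷12 = 1 r 7, and 7÷4 = 1, so 1+7+1 = 9.
Sunday + 9 ≡ Tuesday — that's 1719's doomsday.
In July the doomsday date is Jul 11.
Jul 9 is 2 days before Jul 11; 2 mod 7 = 2, so Tuesday − 2 = Sunday.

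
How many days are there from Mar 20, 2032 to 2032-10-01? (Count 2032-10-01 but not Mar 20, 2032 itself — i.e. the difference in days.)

Mar 20, 2032 → Apr 20, 2032: 31 days (March has 31).
Apr 20, 2032 → May 20, 2032: 30 days (April has 30).
May 20, 2032 → Jun 20, 2032: 31 days (May has 31).
Jun 20, 2032 → Jul 20, 2032: 30 days (June has 30).
Jul 20, 2032 → Aug 20, 2032: 31 days (July has 31).
Aug 20, 2032 → Sep 20, 2032: 31 days (August has 31).
Sep 20, 2032 → Oct 1, 2032: 11 days.
Total: 195 days.

195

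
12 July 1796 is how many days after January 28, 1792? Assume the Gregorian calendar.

1627

Jan 28, 1792 → Jan 28, 1793: 366 days (Feb 29, 1792 is in that span).
Jan 28, 1793 → Jan 28, 1794: 365 days.
Jan 28, 1794 → Jan 28, 1795: 365 days.
Jan 28, 1795 → Jan 28, 1796: 365 days.
Jan 28, 1796 → Feb 28, 1796: 31 days (January has 31).
Feb 28, 1796 → Mar 28, 1796: 29 days (February has 29).
Mar 28, 1796 → Apr 28, 1796: 31 days (March has 31).
Apr 28, 1796 → May 28, 1796: 30 days (April has 30).
May 28, 1796 → Jun 28, 1796: 31 days (May has 31).
Jun 28, 1796 → Jul 12, 1796: 14 days.
Total: 1627 days.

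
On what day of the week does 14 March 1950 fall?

Doomsday rule: the anchor day for the 1900s is Wednesday. For year 50: 50÷12 = 4 r 2, and 2÷4 = 0, so 4+2+0 = 6.
Wednesday + 6 ≡ Tuesday — that's 1950's doomsday.
In March the doomsday date is Mar 14.
Mar 14 is the doomsday itself: Tuesday.

Tuesday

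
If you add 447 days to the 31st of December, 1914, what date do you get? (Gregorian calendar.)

+365 (one year) → Dec 31, 1915 (82 left).
Dec has 31 days: +1 → Jan 1, 1916 (81 left).
Jan has 31 days: +31 → Feb 1, 1916 (50 left).
Feb has 29 days: +29 → Mar 1, 1916 (21 left).
+21 → Mar 22, 1916.

March 22, 1916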